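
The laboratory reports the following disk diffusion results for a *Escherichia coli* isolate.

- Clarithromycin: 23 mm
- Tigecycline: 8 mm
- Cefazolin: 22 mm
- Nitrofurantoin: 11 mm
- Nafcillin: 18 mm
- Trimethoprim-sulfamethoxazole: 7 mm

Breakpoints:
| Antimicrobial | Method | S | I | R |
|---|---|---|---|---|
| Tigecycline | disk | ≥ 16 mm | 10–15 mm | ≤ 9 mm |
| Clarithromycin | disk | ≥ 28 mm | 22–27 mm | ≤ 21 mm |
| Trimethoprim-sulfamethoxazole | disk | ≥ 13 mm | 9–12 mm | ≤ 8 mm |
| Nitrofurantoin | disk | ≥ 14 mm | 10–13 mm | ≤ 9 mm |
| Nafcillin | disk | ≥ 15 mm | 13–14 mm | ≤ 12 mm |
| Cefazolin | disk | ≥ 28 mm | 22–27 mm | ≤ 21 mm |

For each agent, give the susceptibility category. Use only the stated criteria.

Clarithromycin: 23 mm is in 22–27 mm — I
Tigecycline: 8 mm is ≤ 9 mm → Resistant
Cefazolin (22 mm) in 22–27 mm — I
Nitrofurantoin (11 mm) in 10–13 mm ⇒ Intermediate
Nafcillin (18 mm) ≥ 15 mm ⇒ Susceptible
Trimethoprim-sulfamethoxazole: 7 mm is ≤ 8 mm — Resistant

I, R, I, I, S, R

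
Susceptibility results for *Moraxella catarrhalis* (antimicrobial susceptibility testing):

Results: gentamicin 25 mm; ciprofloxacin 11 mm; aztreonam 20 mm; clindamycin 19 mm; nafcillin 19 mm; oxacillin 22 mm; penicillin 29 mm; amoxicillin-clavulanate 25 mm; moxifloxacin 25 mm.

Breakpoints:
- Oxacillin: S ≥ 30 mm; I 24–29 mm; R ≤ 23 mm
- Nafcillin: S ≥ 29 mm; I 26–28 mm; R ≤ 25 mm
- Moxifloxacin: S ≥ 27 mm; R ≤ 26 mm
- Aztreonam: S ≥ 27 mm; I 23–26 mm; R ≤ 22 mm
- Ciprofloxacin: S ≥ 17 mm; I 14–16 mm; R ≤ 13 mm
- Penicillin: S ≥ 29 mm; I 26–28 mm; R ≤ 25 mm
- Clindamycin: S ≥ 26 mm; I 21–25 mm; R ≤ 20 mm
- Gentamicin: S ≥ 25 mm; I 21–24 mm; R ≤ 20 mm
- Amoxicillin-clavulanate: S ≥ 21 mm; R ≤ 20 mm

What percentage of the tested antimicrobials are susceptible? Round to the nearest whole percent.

Gentamicin (25 mm) ≥ 25 mm ⇒ susceptible
Ciprofloxacin 11 mm: ≤ 13 mm ⇒ R
Aztreonam (20 mm) ≤ 22 mm — R
Clindamycin 19 mm: ≤ 20 mm → R
Nafcillin: 19 mm is ≤ 25 mm → resistant
Oxacillin 22 mm: ≤ 23 mm — R
Penicillin (29 mm) ≥ 29 mm → Susceptible
Amoxicillin-clavulanate: 25 mm is ≥ 21 mm → Susceptible
Moxifloxacin: 25 mm is ≤ 26 mm — Resistant
Susceptible: 3/9

33%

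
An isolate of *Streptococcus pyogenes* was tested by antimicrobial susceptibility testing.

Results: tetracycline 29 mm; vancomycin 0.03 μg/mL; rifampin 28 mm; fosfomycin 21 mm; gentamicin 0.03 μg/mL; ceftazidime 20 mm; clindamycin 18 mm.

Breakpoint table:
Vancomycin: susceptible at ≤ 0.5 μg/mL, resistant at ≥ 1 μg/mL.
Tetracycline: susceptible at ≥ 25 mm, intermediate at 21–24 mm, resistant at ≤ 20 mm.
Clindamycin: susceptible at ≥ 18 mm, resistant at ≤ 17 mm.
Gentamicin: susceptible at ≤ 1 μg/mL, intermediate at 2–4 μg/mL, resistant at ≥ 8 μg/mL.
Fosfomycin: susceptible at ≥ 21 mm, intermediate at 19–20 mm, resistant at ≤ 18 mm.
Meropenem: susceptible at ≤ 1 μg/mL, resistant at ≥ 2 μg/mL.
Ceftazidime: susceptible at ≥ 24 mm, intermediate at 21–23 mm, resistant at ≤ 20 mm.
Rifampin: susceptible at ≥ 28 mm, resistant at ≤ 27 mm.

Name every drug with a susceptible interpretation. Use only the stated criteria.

tetracycline, vancomycin, rifampin, fosfomycin, gentamicin, clindamycin

Tetracycline 29 mm: ≥ 25 mm ⇒ susceptible
Vancomycin 0.03 μg/mL: ≤ 0.5 μg/mL — S
Rifampin (28 mm) ≥ 28 mm → S
Fosfomycin: 21 mm is ≥ 21 mm → susceptible
Gentamicin (0.03 μg/mL) ≤ 1 μg/mL — susceptible
Ceftazidime 20 mm: ≤ 20 mm — Resistant
Clindamycin 18 mm: ≥ 18 mm — S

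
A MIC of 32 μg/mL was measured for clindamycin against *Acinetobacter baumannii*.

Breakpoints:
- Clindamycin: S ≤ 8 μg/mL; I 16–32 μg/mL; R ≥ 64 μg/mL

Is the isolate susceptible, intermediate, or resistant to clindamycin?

I

Clindamycin 32 μg/mL: in 16–32 μg/mL ⇒ I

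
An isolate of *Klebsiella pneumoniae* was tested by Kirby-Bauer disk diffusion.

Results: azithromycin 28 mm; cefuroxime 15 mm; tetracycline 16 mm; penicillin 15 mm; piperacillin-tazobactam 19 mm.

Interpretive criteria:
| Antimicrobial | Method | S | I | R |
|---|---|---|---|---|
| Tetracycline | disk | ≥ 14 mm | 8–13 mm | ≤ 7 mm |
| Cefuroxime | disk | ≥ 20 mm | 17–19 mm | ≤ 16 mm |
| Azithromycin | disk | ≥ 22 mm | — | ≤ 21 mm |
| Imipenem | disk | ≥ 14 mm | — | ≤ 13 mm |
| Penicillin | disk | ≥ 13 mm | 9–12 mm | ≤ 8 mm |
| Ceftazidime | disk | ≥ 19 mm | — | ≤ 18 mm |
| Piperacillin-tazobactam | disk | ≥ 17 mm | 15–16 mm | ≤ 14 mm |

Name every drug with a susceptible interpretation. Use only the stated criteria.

Azithromycin (28 mm) ≥ 22 mm ⇒ S
Cefuroxime 15 mm: ≤ 16 mm ⇒ resistant
Tetracycline (16 mm) ≥ 14 mm — S
Penicillin: 15 mm is ≥ 13 mm — S
Piperacillin-tazobactam: 19 mm is ≥ 17 mm → susceptible

azithromycin, tetracycline, penicillin, piperacillin-tazobactam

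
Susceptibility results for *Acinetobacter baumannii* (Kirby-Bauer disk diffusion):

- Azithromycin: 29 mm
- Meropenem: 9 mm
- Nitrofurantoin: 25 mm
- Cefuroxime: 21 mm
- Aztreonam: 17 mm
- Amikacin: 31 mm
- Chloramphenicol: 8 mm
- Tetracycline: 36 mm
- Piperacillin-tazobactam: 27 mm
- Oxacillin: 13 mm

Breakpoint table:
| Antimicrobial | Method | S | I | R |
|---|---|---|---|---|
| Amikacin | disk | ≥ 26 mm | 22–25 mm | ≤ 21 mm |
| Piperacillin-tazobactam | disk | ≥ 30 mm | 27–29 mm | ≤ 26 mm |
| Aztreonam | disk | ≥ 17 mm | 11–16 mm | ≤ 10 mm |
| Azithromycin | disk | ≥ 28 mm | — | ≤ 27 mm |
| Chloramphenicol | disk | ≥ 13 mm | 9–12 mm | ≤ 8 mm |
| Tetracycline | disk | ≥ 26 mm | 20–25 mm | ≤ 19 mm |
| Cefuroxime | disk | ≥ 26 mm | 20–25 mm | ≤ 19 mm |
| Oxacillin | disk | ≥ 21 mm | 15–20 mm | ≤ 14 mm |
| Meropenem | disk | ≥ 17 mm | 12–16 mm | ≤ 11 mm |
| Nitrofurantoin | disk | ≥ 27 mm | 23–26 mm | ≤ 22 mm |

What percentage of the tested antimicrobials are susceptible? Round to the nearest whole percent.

Azithromycin 29 mm: ≥ 28 mm ⇒ S
Meropenem (9 mm) ≤ 11 mm → Resistant
Nitrofurantoin 25 mm: in 23–26 mm ⇒ intermediate
Cefuroxime: 21 mm is in 20–25 mm → intermediate
Aztreonam 17 mm: ≥ 17 mm — susceptible
Amikacin 31 mm: ≥ 26 mm ⇒ S
Chloramphenicol: 8 mm is ≤ 8 mm → R
Tetracycline: 36 mm is ≥ 26 mm → Susceptible
Piperacillin-tazobactam: 27 mm is in 27–29 mm ⇒ intermediate
Oxacillin (13 mm) ≤ 14 mm — R
Susceptible: 4/10

40%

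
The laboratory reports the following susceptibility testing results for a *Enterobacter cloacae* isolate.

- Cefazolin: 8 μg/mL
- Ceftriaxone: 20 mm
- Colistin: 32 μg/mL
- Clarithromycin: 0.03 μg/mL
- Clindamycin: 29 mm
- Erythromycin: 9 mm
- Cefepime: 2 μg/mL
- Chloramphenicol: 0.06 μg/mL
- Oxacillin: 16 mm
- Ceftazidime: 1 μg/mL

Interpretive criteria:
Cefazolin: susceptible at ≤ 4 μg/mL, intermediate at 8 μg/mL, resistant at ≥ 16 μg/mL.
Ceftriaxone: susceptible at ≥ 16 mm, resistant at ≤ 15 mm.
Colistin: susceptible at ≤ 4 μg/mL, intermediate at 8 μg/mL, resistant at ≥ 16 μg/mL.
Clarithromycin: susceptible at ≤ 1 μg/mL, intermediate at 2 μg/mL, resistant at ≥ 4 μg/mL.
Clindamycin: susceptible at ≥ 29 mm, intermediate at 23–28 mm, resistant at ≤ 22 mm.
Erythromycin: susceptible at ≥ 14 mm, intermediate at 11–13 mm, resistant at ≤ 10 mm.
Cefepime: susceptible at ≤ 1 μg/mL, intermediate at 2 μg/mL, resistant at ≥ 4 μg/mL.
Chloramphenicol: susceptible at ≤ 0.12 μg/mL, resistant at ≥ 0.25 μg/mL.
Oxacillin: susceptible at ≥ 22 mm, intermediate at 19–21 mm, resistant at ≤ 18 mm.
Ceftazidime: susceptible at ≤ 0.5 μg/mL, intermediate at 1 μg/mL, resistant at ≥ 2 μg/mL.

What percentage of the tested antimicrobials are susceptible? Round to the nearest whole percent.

Cefazolin (8 μg/mL) = 8 μg/mL → Intermediate
Ceftriaxone: 20 mm is ≥ 16 mm → susceptible
Colistin (32 μg/mL) ≥ 16 μg/mL → Resistant
Clarithromycin (0.03 μg/mL) ≤ 1 μg/mL ⇒ susceptible
Clindamycin 29 mm: ≥ 29 mm ⇒ S
Erythromycin (9 mm) ≤ 10 mm → Resistant
Cefepime: 2 μg/mL is = 2 μg/mL → Intermediate
Chloramphenicol 0.06 μg/mL: ≤ 0.12 μg/mL — Susceptible
Oxacillin (16 mm) ≤ 18 mm — R
Ceftazidime: 1 μg/mL is = 1 μg/mL → Intermediate
Susceptible: 4/10

40%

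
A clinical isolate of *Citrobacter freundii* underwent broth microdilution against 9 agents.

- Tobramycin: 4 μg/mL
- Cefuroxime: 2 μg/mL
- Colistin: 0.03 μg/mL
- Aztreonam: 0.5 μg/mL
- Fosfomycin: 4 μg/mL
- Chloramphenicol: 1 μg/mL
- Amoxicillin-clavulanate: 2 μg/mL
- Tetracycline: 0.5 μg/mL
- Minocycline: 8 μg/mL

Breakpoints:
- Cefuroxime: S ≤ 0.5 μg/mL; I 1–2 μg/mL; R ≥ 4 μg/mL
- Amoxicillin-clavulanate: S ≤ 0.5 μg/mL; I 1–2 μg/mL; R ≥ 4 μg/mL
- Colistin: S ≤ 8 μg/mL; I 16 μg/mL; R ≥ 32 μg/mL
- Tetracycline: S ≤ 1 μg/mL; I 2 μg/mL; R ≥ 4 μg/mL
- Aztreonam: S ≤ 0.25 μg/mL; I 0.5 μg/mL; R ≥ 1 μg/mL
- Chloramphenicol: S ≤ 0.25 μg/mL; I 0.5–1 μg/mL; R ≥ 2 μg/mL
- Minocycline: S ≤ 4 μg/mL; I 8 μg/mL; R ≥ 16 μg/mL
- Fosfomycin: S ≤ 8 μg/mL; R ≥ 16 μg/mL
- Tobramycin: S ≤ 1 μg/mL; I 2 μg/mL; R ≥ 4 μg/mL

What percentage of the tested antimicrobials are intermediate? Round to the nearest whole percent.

56%

Tobramycin 4 μg/mL: ≥ 4 μg/mL ⇒ R
Cefuroxime (2 μg/mL) in 1–2 μg/mL ⇒ I
Colistin 0.03 μg/mL: ≤ 8 μg/mL → Susceptible
Aztreonam 0.5 μg/mL: = 0.5 μg/mL — I
Fosfomycin (4 μg/mL) ≤ 8 μg/mL ⇒ S
Chloramphenicol 1 μg/mL: in 0.5–1 μg/mL — intermediate
Amoxicillin-clavulanate: 2 μg/mL is in 1–2 μg/mL → Intermediate
Tetracycline 0.5 μg/mL: ≤ 1 μg/mL — susceptible
Minocycline: 8 μg/mL is = 8 μg/mL → Intermediate
Intermediate: 5/9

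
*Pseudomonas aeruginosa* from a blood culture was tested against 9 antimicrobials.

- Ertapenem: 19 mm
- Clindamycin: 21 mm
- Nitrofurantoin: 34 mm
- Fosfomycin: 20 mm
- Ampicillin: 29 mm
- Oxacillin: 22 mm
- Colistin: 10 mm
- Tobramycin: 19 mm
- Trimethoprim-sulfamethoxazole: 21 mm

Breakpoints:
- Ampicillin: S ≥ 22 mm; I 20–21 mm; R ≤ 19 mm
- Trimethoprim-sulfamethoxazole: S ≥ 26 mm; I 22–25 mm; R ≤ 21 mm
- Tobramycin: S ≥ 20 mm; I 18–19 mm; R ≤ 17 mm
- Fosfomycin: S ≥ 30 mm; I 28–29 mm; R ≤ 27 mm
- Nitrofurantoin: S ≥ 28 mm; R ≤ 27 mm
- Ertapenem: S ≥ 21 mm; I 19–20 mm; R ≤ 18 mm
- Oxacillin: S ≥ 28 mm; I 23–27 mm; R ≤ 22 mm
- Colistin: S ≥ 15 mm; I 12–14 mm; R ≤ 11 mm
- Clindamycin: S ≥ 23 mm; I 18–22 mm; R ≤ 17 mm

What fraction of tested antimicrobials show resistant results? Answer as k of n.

Ertapenem 19 mm: in 19–20 mm → intermediate
Clindamycin (21 mm) in 18–22 mm ⇒ I
Nitrofurantoin (34 mm) ≥ 28 mm → S
Fosfomycin 20 mm: ≤ 27 mm ⇒ resistant
Ampicillin (29 mm) ≥ 22 mm — susceptible
Oxacillin 22 mm: ≤ 22 mm — R
Colistin 10 mm: ≤ 11 mm → resistant
Tobramycin: 19 mm is in 18–19 mm ⇒ I
Trimethoprim-sulfamethoxazole: 21 mm is ≤ 21 mm → Resistant
Resistant: 4/9

4 of 9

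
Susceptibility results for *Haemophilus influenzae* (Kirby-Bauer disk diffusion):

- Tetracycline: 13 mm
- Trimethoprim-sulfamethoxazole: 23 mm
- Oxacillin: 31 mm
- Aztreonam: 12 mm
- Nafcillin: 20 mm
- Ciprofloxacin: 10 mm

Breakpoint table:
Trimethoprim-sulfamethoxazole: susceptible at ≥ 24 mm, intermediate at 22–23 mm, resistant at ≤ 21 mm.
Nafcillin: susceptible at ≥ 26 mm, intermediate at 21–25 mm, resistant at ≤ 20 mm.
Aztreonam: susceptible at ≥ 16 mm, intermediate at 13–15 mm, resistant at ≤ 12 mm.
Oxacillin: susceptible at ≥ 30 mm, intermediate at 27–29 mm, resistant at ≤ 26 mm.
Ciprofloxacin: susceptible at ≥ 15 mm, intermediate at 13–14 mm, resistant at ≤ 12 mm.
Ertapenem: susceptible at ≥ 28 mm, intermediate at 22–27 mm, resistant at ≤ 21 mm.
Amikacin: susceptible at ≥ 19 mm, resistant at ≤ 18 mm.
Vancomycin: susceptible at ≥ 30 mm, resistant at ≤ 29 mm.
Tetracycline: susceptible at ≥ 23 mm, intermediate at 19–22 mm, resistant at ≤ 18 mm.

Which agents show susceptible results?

oxacillin

Tetracycline: 13 mm is ≤ 18 mm → R
Trimethoprim-sulfamethoxazole (23 mm) in 22–23 mm ⇒ I
Oxacillin (31 mm) ≥ 30 mm — Susceptible
Aztreonam: 12 mm is ≤ 12 mm → resistant
Nafcillin: 20 mm is ≤ 20 mm ⇒ R
Ciprofloxacin: 10 mm is ≤ 12 mm ⇒ R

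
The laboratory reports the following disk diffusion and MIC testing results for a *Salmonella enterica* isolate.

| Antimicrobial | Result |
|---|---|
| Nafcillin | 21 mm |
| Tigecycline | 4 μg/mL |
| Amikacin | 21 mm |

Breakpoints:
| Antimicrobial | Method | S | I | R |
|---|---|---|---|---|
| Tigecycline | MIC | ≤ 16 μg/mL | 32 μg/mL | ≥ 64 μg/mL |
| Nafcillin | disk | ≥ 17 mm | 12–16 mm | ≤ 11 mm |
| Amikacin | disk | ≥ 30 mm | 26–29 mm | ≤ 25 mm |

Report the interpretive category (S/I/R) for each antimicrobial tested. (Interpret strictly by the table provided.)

S, S, R

Nafcillin: 21 mm is ≥ 17 mm — susceptible
Tigecycline 4 μg/mL: ≤ 16 μg/mL ⇒ Susceptible
Amikacin (21 mm) ≤ 25 mm ⇒ Resistant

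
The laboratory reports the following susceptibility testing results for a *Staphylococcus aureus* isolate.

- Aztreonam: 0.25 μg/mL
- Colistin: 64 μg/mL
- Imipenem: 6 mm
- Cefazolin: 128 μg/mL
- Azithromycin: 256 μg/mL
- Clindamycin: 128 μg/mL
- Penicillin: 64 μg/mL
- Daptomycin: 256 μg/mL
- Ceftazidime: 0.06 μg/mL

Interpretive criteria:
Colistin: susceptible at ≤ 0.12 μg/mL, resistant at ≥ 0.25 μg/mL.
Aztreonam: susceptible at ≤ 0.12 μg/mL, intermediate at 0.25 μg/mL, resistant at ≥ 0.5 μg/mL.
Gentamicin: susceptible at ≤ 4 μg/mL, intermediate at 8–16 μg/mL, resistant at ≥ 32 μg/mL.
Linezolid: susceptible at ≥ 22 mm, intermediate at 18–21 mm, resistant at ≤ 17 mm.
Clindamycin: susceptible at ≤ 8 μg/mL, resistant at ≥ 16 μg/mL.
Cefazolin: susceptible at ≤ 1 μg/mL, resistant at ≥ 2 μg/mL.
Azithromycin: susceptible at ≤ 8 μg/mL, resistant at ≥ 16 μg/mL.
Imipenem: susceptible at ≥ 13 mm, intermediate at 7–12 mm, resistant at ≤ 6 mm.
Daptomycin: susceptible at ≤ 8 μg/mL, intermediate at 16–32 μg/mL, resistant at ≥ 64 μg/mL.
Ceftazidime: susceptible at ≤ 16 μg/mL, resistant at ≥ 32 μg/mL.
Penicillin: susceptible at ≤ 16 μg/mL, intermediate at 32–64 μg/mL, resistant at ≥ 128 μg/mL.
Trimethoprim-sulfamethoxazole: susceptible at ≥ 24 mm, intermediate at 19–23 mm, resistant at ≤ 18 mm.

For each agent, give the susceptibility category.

Aztreonam: 0.25 μg/mL is = 0.25 μg/mL → Intermediate
Colistin 64 μg/mL: ≥ 0.25 μg/mL ⇒ resistant
Imipenem (6 mm) ≤ 6 mm ⇒ Resistant
Cefazolin (128 μg/mL) ≥ 2 μg/mL ⇒ Resistant
Azithromycin 256 μg/mL: ≥ 16 μg/mL → R
Clindamycin: 128 μg/mL is ≥ 16 μg/mL → resistant
Penicillin: 64 μg/mL is in 32–64 μg/mL → I
Daptomycin 256 μg/mL: ≥ 64 μg/mL ⇒ Resistant
Ceftazidime 0.06 μg/mL: ≤ 16 μg/mL → Susceptible

I, R, R, R, R, R, I, R, S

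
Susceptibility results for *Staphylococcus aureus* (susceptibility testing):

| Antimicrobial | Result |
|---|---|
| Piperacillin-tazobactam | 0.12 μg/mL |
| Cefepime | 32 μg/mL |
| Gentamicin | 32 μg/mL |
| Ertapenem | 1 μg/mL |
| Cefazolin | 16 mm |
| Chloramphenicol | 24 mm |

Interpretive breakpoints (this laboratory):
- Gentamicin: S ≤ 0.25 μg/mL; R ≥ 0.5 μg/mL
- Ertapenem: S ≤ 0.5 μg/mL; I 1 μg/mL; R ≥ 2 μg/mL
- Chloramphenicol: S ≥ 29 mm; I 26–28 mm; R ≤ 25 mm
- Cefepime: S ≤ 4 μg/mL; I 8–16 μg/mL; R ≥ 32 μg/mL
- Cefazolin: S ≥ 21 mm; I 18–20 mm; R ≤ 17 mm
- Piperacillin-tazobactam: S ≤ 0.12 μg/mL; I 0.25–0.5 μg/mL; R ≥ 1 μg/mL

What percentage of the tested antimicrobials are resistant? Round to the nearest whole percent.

Piperacillin-tazobactam 0.12 μg/mL: ≤ 0.12 μg/mL ⇒ S
Cefepime (32 μg/mL) ≥ 32 μg/mL ⇒ R
Gentamicin: 32 μg/mL is ≥ 0.5 μg/mL ⇒ R
Ertapenem (1 μg/mL) = 1 μg/mL → intermediate
Cefazolin 16 mm: ≤ 17 mm → resistant
Chloramphenicol (24 mm) ≤ 25 mm — resistant
Resistant: 4/6

67%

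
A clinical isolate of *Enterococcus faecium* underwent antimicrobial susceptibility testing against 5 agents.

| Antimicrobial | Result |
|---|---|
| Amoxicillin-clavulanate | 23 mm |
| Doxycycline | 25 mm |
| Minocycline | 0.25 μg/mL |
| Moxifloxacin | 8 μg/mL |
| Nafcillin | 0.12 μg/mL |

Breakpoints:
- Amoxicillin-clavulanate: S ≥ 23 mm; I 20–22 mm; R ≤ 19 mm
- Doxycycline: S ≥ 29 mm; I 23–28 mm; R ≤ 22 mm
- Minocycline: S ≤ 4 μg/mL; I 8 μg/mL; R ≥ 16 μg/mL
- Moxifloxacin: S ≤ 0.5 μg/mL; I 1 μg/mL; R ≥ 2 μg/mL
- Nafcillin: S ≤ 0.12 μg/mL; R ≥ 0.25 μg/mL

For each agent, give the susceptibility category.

S, I, S, R, S

Amoxicillin-clavulanate (23 mm) ≥ 23 mm → Susceptible
Doxycycline (25 mm) in 23–28 mm — Intermediate
Minocycline: 0.25 μg/mL is ≤ 4 μg/mL ⇒ S
Moxifloxacin 8 μg/mL: ≥ 2 μg/mL — resistant
Nafcillin: 0.12 μg/mL is ≤ 0.12 μg/mL — susceptible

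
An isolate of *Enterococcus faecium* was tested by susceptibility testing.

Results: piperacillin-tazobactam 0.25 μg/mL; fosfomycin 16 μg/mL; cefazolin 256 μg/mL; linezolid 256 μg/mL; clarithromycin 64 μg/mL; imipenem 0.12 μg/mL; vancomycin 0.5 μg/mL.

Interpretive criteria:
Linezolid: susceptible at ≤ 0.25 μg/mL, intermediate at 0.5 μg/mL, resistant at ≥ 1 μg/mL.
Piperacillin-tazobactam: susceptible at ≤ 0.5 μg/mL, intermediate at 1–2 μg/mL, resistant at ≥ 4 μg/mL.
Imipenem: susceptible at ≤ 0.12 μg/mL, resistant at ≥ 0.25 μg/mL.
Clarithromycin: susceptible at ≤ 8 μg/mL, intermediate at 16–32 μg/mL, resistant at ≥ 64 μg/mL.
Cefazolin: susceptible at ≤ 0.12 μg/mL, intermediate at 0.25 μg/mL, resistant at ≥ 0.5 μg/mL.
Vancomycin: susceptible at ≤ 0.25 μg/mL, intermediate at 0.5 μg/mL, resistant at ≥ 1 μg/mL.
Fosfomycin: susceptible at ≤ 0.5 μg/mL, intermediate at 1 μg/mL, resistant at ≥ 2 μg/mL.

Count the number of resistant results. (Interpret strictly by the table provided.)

4

Piperacillin-tazobactam (0.25 μg/mL) ≤ 0.5 μg/mL ⇒ Susceptible
Fosfomycin (16 μg/mL) ≥ 2 μg/mL — resistant
Cefazolin (256 μg/mL) ≥ 0.5 μg/mL — R
Linezolid: 256 μg/mL is ≥ 1 μg/mL ⇒ Resistant
Clarithromycin 64 μg/mL: ≥ 64 μg/mL → Resistant
Imipenem (0.12 μg/mL) ≤ 0.12 μg/mL — S
Vancomycin: 0.5 μg/mL is = 0.5 μg/mL — intermediate
Resistant: 4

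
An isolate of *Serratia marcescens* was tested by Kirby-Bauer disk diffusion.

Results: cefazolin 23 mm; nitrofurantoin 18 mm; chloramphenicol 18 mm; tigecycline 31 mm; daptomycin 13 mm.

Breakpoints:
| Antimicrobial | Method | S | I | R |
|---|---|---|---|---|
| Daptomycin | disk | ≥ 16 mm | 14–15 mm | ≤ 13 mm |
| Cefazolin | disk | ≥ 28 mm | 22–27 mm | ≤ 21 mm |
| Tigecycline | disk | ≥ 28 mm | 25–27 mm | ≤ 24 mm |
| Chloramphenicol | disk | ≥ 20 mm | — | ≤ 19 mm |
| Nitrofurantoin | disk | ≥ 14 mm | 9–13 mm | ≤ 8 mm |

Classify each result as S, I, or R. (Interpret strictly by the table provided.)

Cefazolin (23 mm) in 22–27 mm → intermediate
Nitrofurantoin 18 mm: ≥ 14 mm — susceptible
Chloramphenicol: 18 mm is ≤ 19 mm ⇒ Resistant
Tigecycline: 31 mm is ≥ 28 mm — Susceptible
Daptomycin 13 mm: ≤ 13 mm ⇒ Resistant

I, S, R, S, R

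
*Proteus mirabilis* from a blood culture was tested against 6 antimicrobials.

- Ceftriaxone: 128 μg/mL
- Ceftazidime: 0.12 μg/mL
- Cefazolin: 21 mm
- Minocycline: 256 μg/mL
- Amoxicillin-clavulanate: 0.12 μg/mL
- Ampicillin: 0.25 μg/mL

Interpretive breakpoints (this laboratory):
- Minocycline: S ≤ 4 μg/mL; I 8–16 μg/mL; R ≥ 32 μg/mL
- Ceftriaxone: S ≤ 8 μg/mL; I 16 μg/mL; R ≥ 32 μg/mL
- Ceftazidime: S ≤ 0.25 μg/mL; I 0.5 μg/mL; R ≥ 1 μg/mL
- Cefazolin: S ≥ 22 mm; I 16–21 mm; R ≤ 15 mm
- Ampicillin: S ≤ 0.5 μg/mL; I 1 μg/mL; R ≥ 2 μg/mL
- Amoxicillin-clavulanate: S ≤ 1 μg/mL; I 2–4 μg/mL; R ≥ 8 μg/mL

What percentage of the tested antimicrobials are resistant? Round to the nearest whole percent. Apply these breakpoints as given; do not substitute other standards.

33%

Ceftriaxone (128 μg/mL) ≥ 32 μg/mL — R
Ceftazidime (0.12 μg/mL) ≤ 0.25 μg/mL — S
Cefazolin: 21 mm is in 16–21 mm ⇒ intermediate
Minocycline (256 μg/mL) ≥ 32 μg/mL — Resistant
Amoxicillin-clavulanate: 0.12 μg/mL is ≤ 1 μg/mL — Susceptible
Ampicillin (0.25 μg/mL) ≤ 0.5 μg/mL — S
Resistant: 2/6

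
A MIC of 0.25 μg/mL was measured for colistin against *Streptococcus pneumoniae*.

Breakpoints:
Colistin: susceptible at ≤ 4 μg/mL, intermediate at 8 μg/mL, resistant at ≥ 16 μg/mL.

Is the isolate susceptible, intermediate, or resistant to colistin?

Colistin: 0.25 μg/mL is ≤ 4 μg/mL ⇒ susceptible

S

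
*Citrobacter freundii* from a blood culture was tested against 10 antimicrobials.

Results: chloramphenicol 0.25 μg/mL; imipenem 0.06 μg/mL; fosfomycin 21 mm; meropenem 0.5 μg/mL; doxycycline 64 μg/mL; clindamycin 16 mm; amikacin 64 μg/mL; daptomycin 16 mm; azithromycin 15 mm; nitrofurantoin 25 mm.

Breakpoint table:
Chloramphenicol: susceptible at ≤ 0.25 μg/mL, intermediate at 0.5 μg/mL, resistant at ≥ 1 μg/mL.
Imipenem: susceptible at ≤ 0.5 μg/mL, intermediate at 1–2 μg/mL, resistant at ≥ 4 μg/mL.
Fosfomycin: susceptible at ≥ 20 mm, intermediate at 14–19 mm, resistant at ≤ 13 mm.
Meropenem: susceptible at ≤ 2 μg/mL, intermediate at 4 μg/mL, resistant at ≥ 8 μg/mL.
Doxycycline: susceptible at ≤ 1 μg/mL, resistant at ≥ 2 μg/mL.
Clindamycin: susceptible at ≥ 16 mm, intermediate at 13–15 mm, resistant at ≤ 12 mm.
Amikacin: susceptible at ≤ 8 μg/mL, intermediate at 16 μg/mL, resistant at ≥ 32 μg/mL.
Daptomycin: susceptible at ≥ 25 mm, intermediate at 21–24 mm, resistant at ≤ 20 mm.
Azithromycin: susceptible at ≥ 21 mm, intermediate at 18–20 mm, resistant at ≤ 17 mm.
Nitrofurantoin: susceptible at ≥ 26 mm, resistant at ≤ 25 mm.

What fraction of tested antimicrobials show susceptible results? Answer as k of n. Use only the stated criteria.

5 of 10

Chloramphenicol (0.25 μg/mL) ≤ 0.25 μg/mL ⇒ susceptible
Imipenem: 0.06 μg/mL is ≤ 0.5 μg/mL → susceptible
Fosfomycin (21 mm) ≥ 20 mm — susceptible
Meropenem 0.5 μg/mL: ≤ 2 μg/mL ⇒ susceptible
Doxycycline (64 μg/mL) ≥ 2 μg/mL — R
Clindamycin: 16 mm is ≥ 16 mm ⇒ Susceptible
Amikacin: 64 μg/mL is ≥ 32 μg/mL ⇒ Resistant
Daptomycin: 16 mm is ≤ 20 mm ⇒ Resistant
Azithromycin (15 mm) ≤ 17 mm ⇒ resistant
Nitrofurantoin (25 mm) ≤ 25 mm → R
Susceptible: 5/10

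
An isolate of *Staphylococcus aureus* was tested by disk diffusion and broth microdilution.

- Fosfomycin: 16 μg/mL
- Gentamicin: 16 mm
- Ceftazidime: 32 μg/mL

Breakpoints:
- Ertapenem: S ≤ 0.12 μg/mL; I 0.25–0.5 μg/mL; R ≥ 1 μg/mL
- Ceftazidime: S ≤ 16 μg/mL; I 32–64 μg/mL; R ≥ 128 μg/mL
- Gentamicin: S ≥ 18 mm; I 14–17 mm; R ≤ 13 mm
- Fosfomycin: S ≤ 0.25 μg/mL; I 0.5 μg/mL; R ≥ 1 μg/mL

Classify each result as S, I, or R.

R, I, I

Fosfomycin (16 μg/mL) ≥ 1 μg/mL → R
Gentamicin 16 mm: in 14–17 mm ⇒ Intermediate
Ceftazidime 32 μg/mL: in 32–64 μg/mL → Intermediate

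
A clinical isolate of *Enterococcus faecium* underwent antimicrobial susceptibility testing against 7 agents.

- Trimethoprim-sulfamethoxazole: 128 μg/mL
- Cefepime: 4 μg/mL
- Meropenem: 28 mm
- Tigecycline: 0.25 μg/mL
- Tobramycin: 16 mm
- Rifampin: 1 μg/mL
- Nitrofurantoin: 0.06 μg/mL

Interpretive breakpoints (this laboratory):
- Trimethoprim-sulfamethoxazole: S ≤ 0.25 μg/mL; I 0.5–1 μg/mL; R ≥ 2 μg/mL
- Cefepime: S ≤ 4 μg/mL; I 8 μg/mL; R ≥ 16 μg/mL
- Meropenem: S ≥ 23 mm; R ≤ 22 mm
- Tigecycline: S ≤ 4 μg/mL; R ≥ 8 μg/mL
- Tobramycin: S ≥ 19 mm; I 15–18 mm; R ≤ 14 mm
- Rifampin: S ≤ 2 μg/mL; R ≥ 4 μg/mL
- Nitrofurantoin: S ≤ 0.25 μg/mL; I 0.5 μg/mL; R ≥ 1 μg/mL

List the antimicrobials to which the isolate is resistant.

trimethoprim-sulfamethoxazole

Trimethoprim-sulfamethoxazole: 128 μg/mL is ≥ 2 μg/mL → resistant
Cefepime 4 μg/mL: ≤ 4 μg/mL — susceptible
Meropenem: 28 mm is ≥ 23 mm → susceptible
Tigecycline (0.25 μg/mL) ≤ 4 μg/mL — Susceptible
Tobramycin (16 mm) in 15–18 mm → Intermediate
Rifampin 1 μg/mL: ≤ 2 μg/mL ⇒ Susceptible
Nitrofurantoin 0.06 μg/mL: ≤ 0.25 μg/mL — susceptible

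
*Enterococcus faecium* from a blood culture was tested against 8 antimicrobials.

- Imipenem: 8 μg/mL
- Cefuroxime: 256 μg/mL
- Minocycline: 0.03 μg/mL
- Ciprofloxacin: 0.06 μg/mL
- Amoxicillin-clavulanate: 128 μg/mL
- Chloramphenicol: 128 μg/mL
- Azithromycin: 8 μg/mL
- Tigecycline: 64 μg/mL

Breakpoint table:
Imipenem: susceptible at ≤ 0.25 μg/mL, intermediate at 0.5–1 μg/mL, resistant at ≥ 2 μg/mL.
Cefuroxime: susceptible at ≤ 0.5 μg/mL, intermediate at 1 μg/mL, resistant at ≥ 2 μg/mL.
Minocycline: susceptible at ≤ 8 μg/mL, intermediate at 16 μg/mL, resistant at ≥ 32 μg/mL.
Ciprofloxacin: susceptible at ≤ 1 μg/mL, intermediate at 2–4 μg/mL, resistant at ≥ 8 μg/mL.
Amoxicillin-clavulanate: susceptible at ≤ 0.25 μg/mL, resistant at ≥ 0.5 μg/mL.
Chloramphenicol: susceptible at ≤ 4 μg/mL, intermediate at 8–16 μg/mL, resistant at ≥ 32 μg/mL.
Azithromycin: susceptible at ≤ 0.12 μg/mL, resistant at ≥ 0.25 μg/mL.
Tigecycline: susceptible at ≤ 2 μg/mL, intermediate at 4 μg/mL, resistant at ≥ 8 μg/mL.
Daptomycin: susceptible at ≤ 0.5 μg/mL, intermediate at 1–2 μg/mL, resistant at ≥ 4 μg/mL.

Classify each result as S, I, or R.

Imipenem: 8 μg/mL is ≥ 2 μg/mL → Resistant
Cefuroxime: 256 μg/mL is ≥ 2 μg/mL — Resistant
Minocycline 0.03 μg/mL: ≤ 8 μg/mL → Susceptible
Ciprofloxacin 0.06 μg/mL: ≤ 1 μg/mL → Susceptible
Amoxicillin-clavulanate: 128 μg/mL is ≥ 0.5 μg/mL ⇒ R
Chloramphenicol (128 μg/mL) ≥ 32 μg/mL ⇒ R
Azithromycin: 8 μg/mL is ≥ 0.25 μg/mL — resistant
Tigecycline: 64 μg/mL is ≥ 8 μg/mL ⇒ R

R, R, S, S, R, R, R, R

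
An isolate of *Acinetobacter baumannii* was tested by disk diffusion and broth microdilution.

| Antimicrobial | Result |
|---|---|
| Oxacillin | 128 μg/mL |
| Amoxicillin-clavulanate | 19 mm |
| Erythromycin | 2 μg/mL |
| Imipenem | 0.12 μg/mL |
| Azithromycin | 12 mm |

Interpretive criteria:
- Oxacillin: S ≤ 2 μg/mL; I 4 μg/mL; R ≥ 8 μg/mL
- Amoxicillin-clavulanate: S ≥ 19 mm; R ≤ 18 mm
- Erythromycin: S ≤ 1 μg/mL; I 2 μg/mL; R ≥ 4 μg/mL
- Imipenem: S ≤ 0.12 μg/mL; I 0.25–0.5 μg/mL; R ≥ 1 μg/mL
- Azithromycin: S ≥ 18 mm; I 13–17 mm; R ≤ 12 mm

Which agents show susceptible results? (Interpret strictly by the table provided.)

amoxicillin-clavulanate, imipenem

Oxacillin 128 μg/mL: ≥ 8 μg/mL → resistant
Amoxicillin-clavulanate: 19 mm is ≥ 19 mm → Susceptible
Erythromycin (2 μg/mL) = 2 μg/mL → Intermediate
Imipenem 0.12 μg/mL: ≤ 0.12 μg/mL → susceptible
Azithromycin (12 mm) ≤ 12 mm ⇒ R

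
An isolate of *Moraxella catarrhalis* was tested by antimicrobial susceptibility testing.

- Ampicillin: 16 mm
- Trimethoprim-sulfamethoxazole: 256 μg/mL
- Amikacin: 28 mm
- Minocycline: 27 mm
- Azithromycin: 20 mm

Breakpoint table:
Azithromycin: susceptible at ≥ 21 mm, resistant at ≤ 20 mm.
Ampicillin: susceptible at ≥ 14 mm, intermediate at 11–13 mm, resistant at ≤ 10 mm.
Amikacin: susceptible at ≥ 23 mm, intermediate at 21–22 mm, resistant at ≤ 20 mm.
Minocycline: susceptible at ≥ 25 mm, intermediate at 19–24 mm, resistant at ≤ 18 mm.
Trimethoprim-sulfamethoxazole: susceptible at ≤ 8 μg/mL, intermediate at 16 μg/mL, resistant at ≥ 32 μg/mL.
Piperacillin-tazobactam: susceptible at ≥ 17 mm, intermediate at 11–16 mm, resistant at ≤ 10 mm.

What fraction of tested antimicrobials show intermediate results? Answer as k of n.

0 of 5

Ampicillin (16 mm) ≥ 14 mm ⇒ Susceptible
Trimethoprim-sulfamethoxazole: 256 μg/mL is ≥ 32 μg/mL ⇒ R
Amikacin: 28 mm is ≥ 23 mm ⇒ susceptible
Minocycline: 27 mm is ≥ 25 mm — Susceptible
Azithromycin 20 mm: ≤ 20 mm — R
Intermediate: 0/5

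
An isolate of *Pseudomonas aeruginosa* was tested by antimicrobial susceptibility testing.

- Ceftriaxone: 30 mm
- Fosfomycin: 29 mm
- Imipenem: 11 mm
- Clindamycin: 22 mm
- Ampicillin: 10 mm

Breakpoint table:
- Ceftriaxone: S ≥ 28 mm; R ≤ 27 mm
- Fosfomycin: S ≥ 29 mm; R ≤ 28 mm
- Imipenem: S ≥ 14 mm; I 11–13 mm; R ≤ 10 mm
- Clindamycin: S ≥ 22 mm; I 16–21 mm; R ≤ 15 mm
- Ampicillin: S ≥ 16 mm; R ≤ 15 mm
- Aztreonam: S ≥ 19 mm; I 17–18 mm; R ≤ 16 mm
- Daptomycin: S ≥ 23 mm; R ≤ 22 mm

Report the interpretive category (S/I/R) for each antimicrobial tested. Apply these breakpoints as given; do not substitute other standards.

S, S, I, S, R

Ceftriaxone (30 mm) ≥ 28 mm ⇒ S
Fosfomycin: 29 mm is ≥ 29 mm ⇒ S
Imipenem (11 mm) in 11–13 mm — Intermediate
Clindamycin: 22 mm is ≥ 22 mm ⇒ S
Ampicillin: 10 mm is ≤ 15 mm — Resistant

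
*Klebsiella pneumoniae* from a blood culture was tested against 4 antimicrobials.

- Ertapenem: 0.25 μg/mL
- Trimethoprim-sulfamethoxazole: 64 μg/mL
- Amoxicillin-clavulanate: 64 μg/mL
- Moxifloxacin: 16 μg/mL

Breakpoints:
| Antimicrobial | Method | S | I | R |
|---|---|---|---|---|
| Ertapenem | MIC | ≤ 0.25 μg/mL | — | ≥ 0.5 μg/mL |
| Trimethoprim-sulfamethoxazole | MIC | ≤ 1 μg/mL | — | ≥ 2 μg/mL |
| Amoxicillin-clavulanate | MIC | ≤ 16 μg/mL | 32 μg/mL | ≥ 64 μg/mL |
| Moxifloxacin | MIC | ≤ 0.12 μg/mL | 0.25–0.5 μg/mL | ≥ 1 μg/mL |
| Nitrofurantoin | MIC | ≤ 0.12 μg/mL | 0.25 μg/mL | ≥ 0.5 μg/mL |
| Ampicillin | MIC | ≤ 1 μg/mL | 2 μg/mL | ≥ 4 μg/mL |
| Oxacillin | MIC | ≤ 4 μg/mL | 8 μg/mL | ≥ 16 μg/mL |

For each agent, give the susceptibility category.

Ertapenem (0.25 μg/mL) ≤ 0.25 μg/mL → susceptible
Trimethoprim-sulfamethoxazole: 64 μg/mL is ≥ 2 μg/mL ⇒ Resistant
Amoxicillin-clavulanate 64 μg/mL: ≥ 64 μg/mL → resistant
Moxifloxacin (16 μg/mL) ≥ 1 μg/mL → R

S, R, R, R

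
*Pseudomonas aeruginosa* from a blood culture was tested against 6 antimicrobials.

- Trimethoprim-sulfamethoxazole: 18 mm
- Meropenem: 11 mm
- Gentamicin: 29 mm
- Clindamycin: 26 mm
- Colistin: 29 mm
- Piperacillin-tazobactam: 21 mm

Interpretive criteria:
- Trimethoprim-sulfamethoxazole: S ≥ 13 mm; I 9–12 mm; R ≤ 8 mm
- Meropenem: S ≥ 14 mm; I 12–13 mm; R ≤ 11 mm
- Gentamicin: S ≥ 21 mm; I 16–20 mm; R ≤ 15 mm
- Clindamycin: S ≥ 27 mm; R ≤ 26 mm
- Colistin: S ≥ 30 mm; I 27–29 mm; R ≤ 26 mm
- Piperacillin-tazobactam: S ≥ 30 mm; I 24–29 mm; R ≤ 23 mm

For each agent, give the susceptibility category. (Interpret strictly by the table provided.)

S, R, S, R, I, R

Trimethoprim-sulfamethoxazole: 18 mm is ≥ 13 mm ⇒ S
Meropenem (11 mm) ≤ 11 mm ⇒ R
Gentamicin 29 mm: ≥ 21 mm ⇒ Susceptible
Clindamycin: 26 mm is ≤ 26 mm → resistant
Colistin 29 mm: in 27–29 mm ⇒ I
Piperacillin-tazobactam: 21 mm is ≤ 23 mm — Resistant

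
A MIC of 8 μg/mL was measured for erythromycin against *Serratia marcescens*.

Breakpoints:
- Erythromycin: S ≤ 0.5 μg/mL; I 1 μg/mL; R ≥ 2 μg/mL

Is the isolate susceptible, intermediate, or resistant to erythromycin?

Erythromycin (8 μg/mL) ≥ 2 μg/mL — R

Resistant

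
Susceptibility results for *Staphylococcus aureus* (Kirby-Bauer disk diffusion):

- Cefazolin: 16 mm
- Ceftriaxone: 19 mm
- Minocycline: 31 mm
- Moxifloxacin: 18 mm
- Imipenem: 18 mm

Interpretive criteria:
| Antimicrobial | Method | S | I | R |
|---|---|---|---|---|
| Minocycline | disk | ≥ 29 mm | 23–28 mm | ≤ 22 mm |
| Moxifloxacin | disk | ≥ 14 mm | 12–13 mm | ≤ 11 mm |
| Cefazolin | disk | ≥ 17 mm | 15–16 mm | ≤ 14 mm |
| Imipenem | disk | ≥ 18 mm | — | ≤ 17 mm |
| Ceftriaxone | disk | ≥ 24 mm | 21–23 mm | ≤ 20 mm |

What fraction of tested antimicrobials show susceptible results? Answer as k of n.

Cefazolin 16 mm: in 15–16 mm — I
Ceftriaxone: 19 mm is ≤ 20 mm — Resistant
Minocycline: 31 mm is ≥ 29 mm → Susceptible
Moxifloxacin (18 mm) ≥ 14 mm ⇒ Susceptible
Imipenem 18 mm: ≥ 18 mm ⇒ S
Susceptible: 3/5

3 of 5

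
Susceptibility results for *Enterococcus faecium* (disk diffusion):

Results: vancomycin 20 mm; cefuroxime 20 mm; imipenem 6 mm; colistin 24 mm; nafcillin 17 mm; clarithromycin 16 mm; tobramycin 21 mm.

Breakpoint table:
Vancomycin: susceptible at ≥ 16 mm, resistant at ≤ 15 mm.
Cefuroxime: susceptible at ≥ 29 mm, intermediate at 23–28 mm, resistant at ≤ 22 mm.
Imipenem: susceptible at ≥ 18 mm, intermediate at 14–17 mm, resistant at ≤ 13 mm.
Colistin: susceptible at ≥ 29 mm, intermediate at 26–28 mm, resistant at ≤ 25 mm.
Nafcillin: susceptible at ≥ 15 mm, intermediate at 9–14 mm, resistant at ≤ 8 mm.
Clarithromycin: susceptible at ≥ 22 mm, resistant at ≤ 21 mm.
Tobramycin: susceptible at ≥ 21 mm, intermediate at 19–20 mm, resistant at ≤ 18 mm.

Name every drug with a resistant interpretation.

Vancomycin: 20 mm is ≥ 16 mm ⇒ S
Cefuroxime 20 mm: ≤ 22 mm — Resistant
Imipenem: 6 mm is ≤ 13 mm → resistant
Colistin (24 mm) ≤ 25 mm → resistant
Nafcillin (17 mm) ≥ 15 mm ⇒ Susceptible
Clarithromycin: 16 mm is ≤ 21 mm → resistant
Tobramycin: 21 mm is ≥ 21 mm — susceptible

cefuroxime, imipenem, colistin, clarithromycin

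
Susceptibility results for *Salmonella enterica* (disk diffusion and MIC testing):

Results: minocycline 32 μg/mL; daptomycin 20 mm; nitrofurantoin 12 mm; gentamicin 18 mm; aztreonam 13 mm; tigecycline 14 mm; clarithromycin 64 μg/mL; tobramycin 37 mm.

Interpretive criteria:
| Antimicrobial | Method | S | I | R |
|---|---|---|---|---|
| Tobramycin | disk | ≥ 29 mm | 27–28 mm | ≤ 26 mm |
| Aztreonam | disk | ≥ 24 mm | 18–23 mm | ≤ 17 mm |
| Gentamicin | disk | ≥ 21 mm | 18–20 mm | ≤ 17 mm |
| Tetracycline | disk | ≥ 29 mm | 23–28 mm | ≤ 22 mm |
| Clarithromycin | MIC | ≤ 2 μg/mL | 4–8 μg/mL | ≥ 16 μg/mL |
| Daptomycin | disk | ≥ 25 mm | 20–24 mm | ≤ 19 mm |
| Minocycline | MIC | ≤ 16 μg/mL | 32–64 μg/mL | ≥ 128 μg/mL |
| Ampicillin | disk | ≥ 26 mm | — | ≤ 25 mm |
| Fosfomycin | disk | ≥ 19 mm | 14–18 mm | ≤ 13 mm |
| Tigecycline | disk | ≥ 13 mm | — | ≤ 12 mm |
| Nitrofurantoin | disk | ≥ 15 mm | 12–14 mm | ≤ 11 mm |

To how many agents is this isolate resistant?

2

Minocycline: 32 μg/mL is in 32–64 μg/mL → I
Daptomycin: 20 mm is in 20–24 mm ⇒ intermediate
Nitrofurantoin 12 mm: in 12–14 mm → I
Gentamicin (18 mm) in 18–20 mm ⇒ Intermediate
Aztreonam (13 mm) ≤ 17 mm → Resistant
Tigecycline (14 mm) ≥ 13 mm ⇒ S
Clarithromycin (64 μg/mL) ≥ 16 μg/mL → resistant
Tobramycin: 37 mm is ≥ 29 mm — susceptible
Resistant: 2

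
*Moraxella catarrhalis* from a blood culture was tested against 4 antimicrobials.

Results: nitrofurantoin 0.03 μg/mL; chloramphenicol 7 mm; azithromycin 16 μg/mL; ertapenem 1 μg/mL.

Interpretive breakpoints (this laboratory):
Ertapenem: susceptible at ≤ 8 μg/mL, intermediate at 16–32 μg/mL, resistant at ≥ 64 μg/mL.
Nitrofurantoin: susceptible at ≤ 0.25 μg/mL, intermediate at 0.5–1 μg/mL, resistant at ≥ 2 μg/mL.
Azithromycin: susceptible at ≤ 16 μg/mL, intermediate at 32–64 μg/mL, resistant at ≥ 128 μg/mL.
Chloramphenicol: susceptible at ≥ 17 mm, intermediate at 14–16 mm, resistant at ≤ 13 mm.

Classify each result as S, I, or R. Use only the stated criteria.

Nitrofurantoin 0.03 μg/mL: ≤ 0.25 μg/mL — S
Chloramphenicol 7 mm: ≤ 13 mm — R
Azithromycin: 16 μg/mL is ≤ 16 μg/mL → S
Ertapenem (1 μg/mL) ≤ 8 μg/mL — S

S, R, S, S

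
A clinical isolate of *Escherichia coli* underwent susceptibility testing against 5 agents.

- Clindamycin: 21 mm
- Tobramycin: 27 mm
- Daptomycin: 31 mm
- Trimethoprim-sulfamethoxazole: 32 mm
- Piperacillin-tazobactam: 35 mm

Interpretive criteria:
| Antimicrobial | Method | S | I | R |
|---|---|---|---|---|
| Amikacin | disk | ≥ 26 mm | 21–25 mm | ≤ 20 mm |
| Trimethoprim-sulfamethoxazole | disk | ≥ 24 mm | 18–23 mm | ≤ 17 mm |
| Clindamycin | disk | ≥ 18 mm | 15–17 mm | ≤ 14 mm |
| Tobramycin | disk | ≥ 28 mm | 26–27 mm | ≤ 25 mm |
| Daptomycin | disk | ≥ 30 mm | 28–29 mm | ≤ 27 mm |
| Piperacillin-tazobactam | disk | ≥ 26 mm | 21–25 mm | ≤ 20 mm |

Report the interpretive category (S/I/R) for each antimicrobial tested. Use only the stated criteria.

Clindamycin (21 mm) ≥ 18 mm → S
Tobramycin (27 mm) in 26–27 mm → Intermediate
Daptomycin (31 mm) ≥ 30 mm — susceptible
Trimethoprim-sulfamethoxazole: 32 mm is ≥ 24 mm ⇒ S
Piperacillin-tazobactam: 35 mm is ≥ 26 mm — S

S, I, S, S, S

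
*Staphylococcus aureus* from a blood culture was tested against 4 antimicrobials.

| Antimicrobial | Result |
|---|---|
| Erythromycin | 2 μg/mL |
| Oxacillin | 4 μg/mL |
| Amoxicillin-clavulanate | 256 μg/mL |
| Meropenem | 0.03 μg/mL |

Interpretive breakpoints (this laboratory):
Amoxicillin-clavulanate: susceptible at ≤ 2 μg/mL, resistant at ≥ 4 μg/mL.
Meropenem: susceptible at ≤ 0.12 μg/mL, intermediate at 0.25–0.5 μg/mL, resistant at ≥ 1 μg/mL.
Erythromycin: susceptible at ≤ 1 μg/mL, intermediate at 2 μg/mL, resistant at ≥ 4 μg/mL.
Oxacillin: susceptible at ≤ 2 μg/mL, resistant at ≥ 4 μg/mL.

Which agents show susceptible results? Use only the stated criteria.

Erythromycin 2 μg/mL: = 2 μg/mL → Intermediate
Oxacillin 4 μg/mL: ≥ 4 μg/mL → resistant
Amoxicillin-clavulanate: 256 μg/mL is ≥ 4 μg/mL → resistant
Meropenem: 0.03 μg/mL is ≤ 0.12 μg/mL → susceptible

meropenem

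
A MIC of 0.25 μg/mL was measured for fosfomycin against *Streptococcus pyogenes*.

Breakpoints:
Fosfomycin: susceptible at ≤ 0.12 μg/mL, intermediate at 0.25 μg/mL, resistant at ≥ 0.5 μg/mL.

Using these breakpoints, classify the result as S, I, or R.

Fosfomycin (0.25 μg/mL) = 0.25 μg/mL — intermediate

Intermediate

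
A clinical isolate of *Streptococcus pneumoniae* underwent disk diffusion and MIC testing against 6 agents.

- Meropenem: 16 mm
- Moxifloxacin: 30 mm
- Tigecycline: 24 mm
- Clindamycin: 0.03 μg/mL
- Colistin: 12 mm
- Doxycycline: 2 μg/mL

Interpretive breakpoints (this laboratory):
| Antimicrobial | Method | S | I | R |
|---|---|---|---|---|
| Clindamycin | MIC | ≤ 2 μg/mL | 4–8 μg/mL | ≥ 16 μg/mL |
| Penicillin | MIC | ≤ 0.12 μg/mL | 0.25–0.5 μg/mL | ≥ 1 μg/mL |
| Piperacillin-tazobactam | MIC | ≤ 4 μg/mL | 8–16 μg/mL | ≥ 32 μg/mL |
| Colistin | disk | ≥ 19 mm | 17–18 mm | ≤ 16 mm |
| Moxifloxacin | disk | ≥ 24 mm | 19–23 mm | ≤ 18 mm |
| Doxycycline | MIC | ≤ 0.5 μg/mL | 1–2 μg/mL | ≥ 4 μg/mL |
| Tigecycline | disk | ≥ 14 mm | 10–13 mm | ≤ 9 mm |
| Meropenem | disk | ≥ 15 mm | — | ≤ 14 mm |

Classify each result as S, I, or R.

Meropenem 16 mm: ≥ 15 mm ⇒ susceptible
Moxifloxacin: 30 mm is ≥ 24 mm — Susceptible
Tigecycline 24 mm: ≥ 14 mm — S
Clindamycin (0.03 μg/mL) ≤ 2 μg/mL → susceptible
Colistin (12 mm) ≤ 16 mm → Resistant
Doxycycline 2 μg/mL: in 1–2 μg/mL → intermediate

S, S, S, S, R, I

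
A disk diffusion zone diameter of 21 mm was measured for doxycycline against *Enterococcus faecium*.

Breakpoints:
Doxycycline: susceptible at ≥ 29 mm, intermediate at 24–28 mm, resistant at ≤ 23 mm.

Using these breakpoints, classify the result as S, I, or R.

Doxycycline: 21 mm is ≤ 23 mm → R

Resistant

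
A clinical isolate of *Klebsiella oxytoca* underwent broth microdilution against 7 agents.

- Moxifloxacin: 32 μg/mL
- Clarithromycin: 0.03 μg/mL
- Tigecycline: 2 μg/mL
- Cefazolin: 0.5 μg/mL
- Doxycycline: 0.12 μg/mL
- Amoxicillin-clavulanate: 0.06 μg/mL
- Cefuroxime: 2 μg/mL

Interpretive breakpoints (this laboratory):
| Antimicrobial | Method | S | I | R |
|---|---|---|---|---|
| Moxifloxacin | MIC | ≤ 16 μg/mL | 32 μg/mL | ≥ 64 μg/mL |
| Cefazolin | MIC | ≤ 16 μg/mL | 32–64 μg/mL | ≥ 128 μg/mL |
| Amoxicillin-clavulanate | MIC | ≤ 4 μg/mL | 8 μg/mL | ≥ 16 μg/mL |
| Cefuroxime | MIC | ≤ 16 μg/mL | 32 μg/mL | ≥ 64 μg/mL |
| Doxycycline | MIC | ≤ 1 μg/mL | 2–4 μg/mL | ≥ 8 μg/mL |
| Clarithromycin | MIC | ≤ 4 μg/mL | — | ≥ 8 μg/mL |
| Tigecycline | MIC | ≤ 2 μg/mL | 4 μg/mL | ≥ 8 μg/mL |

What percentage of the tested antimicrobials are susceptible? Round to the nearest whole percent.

Moxifloxacin (32 μg/mL) = 32 μg/mL ⇒ intermediate
Clarithromycin (0.03 μg/mL) ≤ 4 μg/mL ⇒ Susceptible
Tigecycline (2 μg/mL) ≤ 2 μg/mL ⇒ susceptible
Cefazolin 0.5 μg/mL: ≤ 16 μg/mL ⇒ susceptible
Doxycycline 0.12 μg/mL: ≤ 1 μg/mL — susceptible
Amoxicillin-clavulanate: 0.06 μg/mL is ≤ 4 μg/mL → S
Cefuroxime (2 μg/mL) ≤ 16 μg/mL ⇒ susceptible
Susceptible: 6/7

86%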